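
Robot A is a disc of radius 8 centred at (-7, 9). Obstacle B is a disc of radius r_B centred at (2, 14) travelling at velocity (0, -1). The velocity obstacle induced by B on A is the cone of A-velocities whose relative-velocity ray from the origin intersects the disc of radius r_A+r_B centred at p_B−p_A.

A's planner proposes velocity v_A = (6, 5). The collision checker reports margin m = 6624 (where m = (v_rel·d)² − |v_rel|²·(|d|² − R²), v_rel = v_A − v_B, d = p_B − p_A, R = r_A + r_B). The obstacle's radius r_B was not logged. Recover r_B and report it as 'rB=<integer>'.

m = 6624
d = (9, 5);  v_rel = (6, 6),  |v_rel|² = 72
v_rel×d = (6)·(5) − (6)·(9) = -24
since m = R²·72 − (-24)²:  R² = (576 + 6624) / 72 = 100
R = √100 = 10  ⇒  r_B = 10 − 8 = 2

rB=2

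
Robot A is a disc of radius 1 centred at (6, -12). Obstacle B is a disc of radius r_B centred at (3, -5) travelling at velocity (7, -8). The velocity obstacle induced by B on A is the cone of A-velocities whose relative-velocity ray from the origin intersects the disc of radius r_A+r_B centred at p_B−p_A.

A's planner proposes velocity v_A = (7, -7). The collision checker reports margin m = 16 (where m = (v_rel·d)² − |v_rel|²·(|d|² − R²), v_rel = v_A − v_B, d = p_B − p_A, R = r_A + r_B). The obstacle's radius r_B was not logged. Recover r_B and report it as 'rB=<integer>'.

m = 16
d = (-3, 7);  v_rel = (0, 1),  |v_rel|² = 1
v_rel×d = (0)·(7) − (1)·(-3) = 3
since m = R²·1 − 3²:  R² = (9 + 16) / 1 = 25
R = √25 = 5  ⇒  r_B = 5 − 1 = 4

rB=4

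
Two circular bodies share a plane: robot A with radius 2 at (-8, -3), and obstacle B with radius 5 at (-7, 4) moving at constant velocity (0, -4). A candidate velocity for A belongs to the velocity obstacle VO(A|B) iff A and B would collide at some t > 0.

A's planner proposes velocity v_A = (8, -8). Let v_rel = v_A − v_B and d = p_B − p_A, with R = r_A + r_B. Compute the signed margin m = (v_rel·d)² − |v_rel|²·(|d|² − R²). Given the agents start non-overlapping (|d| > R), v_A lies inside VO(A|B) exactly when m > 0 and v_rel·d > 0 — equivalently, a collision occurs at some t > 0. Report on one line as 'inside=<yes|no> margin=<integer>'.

d = (1, 7),  |d|² = 50;  R = 2+5 = 7,  c = 50−7² = 1
v_rel = (8, -4),  |v_rel|² = 80;  v_rel·d = (8)·(1) + (-4)·(7) = -20
80·t² + 40·t + 1 = 0  ⇒  m = (-20)² − 80·1 = 320
m = 320 > 0,  v_rel·d = -20 < 0  ⇒  outside

inside=no margin=320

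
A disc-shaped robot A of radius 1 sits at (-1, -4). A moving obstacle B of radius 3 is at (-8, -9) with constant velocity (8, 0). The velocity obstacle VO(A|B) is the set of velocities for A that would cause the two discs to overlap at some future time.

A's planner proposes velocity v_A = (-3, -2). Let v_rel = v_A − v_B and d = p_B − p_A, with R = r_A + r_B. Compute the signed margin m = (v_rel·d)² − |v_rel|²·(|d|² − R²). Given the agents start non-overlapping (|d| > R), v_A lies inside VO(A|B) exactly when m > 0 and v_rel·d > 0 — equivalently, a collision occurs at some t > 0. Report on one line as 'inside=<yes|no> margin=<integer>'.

d = (-7, -5),  |d|² = 74;  R = 1+3 = 4,  c = 74−4² = 58
v_rel = (-11, -2),  |v_rel|² = 125;  v_rel·d = (-11)·(-7) + (-2)·(-5) = 87
125·t² − 174·t + 58 = 0  ⇒  m = 87² − 125·58 = 319
m = 319 > 0,  v_rel·d = 87 > 0  ⇒  inside

inside=yes margin=319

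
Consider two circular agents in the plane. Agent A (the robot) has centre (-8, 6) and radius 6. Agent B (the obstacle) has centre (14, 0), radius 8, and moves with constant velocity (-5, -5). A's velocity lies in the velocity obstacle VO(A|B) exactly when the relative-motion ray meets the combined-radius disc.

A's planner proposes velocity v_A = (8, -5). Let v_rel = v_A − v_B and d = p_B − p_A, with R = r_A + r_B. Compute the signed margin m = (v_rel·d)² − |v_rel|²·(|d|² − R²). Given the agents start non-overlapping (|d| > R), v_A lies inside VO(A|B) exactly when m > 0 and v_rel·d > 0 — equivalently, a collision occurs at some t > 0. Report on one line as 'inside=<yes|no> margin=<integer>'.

d = (22, -6),  |d|² = 520;  R = 6+8 = 14,  c = 520−14² = 324
v_rel = (13, 0),  |v_rel|² = 169;  v_rel·d = (13)·(22) + (0)·(-6) = 286
169·t² − 572·t + 324 = 0  ⇒  m = 286² − 169·324 = 27040
m = 27040 > 0,  v_rel·d = 286 > 0  ⇒  inside

inside=yes margin=27040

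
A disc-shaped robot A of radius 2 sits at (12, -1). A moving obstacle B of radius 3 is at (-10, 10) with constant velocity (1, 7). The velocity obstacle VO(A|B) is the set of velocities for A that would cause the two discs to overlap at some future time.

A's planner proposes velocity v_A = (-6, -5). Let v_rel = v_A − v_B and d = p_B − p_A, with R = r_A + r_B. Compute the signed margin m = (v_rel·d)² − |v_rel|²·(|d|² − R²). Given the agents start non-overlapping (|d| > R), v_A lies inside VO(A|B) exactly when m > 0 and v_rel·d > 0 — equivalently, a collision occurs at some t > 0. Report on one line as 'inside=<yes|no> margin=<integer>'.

d = (-22, 11),  |d|² = 605;  R = 2+3 = 5,  c = 605−5² = 580
v_rel = (-7, -12),  |v_rel|² = 193;  v_rel·d = (-7)·(-22) + (-12)·(11) = 22
193·t² − 44·t + 580 = 0  ⇒  m = 22² − 193·580 = -111456
m = -111456 < 0,  v_rel·d = 22 > 0  ⇒  outside

inside=no margin=-111456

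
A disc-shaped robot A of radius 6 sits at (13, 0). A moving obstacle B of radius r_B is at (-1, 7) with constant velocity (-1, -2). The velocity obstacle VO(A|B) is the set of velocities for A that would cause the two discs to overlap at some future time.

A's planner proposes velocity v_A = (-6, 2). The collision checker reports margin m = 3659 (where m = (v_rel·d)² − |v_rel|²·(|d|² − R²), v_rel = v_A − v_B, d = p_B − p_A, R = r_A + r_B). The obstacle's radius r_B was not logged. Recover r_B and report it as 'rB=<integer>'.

m = 3659
d = (-14, 7);  v_rel = (-5, 4),  |v_rel|² = 41
v_rel×d = (-5)·(7) − (4)·(-14) = 21
since m = R²·41 − 21²:  R² = (441 + 3659) / 41 = 100
R = √100 = 10  ⇒  r_B = 10 − 6 = 4

rB=4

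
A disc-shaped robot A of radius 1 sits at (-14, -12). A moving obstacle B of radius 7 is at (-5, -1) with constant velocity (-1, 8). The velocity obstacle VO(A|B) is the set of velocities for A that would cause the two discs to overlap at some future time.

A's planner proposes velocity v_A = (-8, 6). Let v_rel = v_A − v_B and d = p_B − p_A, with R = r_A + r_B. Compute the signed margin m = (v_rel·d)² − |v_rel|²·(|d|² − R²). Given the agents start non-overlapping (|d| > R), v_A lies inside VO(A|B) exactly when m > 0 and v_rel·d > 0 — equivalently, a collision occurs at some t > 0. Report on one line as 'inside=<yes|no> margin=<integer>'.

d = (9, 11),  |d|² = 202;  R = 1+7 = 8,  c = 202−8² = 138
v_rel = (-7, -2),  |v_rel|² = 53;  v_rel·d = (-7)·(9) + (-2)·(11) = -85
53·t² + 170·t + 138 = 0  ⇒  m = (-85)² − 53·138 = -89
m = -89 < 0,  v_rel·d = -85 < 0  ⇒  outside

inside=no margin=-89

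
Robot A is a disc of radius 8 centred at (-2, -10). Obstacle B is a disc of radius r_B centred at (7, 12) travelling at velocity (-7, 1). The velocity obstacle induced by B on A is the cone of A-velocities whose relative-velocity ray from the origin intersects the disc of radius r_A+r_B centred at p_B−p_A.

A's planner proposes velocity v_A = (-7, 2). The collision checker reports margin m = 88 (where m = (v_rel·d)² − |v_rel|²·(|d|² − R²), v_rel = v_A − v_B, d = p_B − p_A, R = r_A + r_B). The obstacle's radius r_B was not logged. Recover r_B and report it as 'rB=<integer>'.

m = 88
d = (9, 22);  v_rel = (0, 1),  |v_rel|² = 1
v_rel×d = (0)·(22) − (1)·(9) = -9
since m = R²·1 − (-9)²:  R² = (81 + 88) / 1 = 169
R = √169 = 13  ⇒  r_B = 13 − 8 = 5

rB=5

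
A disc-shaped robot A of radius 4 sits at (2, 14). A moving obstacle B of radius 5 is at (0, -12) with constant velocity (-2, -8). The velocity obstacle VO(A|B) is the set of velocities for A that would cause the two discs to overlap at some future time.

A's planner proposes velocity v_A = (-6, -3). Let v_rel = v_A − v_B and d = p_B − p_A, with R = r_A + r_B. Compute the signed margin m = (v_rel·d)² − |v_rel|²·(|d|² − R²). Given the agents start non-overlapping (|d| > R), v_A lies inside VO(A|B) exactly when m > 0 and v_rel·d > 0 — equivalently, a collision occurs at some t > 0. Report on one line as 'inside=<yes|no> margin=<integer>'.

d = (-2, -26),  |d|² = 680;  R = 4+5 = 9,  c = 680−9² = 599
v_rel = (-4, 5),  |v_rel|² = 41;  v_rel·d = (-4)·(-2) + (5)·(-26) = -122
41·t² + 244·t + 599 = 0  ⇒  m = (-122)² − 41·599 = -9675
m = -9675 < 0,  v_rel·d = -122 < 0  ⇒  outside

inside=no margin=-9675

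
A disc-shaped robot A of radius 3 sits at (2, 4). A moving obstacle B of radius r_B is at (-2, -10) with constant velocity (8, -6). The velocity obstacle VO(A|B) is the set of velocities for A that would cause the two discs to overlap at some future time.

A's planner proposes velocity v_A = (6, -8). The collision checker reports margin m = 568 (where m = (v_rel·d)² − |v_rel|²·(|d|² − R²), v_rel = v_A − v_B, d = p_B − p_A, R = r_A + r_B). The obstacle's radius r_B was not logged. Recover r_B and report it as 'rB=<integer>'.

m = 568
d = (-4, -14);  v_rel = (-2, -2),  |v_rel|² = 8
v_rel×d = (-2)·(-14) − (-2)·(-4) = 20
since m = R²·8 − 20²:  R² = (400 + 568) / 8 = 121
R = √121 = 11  ⇒  r_B = 11 − 3 = 8

rB=8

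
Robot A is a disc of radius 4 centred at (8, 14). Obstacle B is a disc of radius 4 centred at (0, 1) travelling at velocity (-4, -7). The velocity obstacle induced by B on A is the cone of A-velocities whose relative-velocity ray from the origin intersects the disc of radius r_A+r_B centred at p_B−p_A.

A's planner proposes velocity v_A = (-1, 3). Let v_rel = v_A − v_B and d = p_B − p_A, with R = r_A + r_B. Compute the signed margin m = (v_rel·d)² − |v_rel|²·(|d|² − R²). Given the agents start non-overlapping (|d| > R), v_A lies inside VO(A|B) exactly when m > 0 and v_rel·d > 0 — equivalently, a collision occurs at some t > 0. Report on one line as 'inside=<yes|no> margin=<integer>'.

d = (-8, -13),  |d|² = 233;  R = 4+4 = 8,  c = 233−8² = 169
v_rel = (3, 10),  |v_rel|² = 109;  v_rel·d = (3)·(-8) + (10)·(-13) = -154
109·t² + 308·t + 169 = 0  ⇒  m = (-154)² − 109·169 = 5295
m = 5295 > 0,  v_rel·d = -154 < 0  ⇒  outside

inside=no margin=5295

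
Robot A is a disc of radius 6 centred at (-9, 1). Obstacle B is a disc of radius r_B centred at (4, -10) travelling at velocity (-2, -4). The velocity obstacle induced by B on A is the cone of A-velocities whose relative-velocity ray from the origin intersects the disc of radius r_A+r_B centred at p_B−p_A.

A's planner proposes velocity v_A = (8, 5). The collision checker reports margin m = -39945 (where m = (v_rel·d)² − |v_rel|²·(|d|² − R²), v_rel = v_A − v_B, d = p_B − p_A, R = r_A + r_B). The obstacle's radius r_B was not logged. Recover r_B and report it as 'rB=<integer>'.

m = -39945
d = (13, -11);  v_rel = (10, 9),  |v_rel|² = 181
v_rel×d = (10)·(-11) − (9)·(13) = -227
since m = R²·181 − (-227)²:  R² = (51529 + -39945) / 181 = 64
R = √64 = 8  ⇒  r_B = 8 − 6 = 2

rB=2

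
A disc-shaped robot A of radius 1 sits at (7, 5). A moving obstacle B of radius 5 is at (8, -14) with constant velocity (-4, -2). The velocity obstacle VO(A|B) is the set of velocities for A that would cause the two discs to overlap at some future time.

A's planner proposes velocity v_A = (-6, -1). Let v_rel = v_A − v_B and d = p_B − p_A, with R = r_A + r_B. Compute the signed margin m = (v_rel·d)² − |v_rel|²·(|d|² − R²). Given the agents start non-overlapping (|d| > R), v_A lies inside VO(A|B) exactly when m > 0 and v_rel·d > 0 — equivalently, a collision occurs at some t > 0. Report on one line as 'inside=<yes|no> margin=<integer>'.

d = (1, -19),  |d|² = 362;  R = 1+5 = 6,  c = 362−6² = 326
v_rel = (-2, 1),  |v_rel|² = 5;  v_rel·d = (-2)·(1) + (1)·(-19) = -21
5·t² + 42·t + 326 = 0  ⇒  m = (-21)² − 5·326 = -1189
m = -1189 < 0,  v_rel·d = -21 < 0  ⇒  outside

inside=no margin=-1189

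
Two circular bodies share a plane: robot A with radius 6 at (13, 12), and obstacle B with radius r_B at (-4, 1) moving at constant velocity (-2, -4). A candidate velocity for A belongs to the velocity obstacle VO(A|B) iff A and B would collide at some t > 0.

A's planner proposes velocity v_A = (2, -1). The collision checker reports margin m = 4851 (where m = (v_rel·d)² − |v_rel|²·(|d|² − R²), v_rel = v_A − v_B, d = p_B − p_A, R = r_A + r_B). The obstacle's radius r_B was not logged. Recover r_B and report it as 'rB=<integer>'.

m = 4851
d = (-17, -11);  v_rel = (4, 3),  |v_rel|² = 25
v_rel×d = (4)·(-11) − (3)·(-17) = 7
since m = R²·25 − 7²:  R² = (49 + 4851) / 25 = 196
R = √196 = 14  ⇒  r_B = 14 − 6 = 8

rB=8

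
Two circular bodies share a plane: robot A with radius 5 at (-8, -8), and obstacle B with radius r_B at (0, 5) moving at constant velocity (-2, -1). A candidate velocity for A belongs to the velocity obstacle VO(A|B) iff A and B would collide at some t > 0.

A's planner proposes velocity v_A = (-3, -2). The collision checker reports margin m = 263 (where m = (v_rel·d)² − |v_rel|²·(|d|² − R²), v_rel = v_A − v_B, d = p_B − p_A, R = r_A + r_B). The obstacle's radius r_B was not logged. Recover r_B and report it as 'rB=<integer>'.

m = 263
d = (8, 13);  v_rel = (-1, -1),  |v_rel|² = 2
v_rel×d = (-1)·(13) − (-1)·(8) = -5
since m = R²·2 − (-5)²:  R² = (25 + 263) / 2 = 144
R = √144 = 12  ⇒  r_B = 12 − 5 = 7

rB=7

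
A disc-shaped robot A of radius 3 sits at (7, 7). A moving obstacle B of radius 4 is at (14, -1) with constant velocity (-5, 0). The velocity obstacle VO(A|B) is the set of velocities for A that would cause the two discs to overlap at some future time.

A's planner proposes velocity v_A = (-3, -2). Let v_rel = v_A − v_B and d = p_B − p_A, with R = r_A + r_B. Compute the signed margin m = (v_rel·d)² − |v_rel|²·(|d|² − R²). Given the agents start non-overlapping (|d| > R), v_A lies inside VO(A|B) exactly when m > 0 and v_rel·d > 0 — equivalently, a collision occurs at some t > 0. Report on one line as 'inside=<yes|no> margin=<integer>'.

d = (7, -8),  |d|² = 113;  R = 3+4 = 7,  c = 113−7² = 64
v_rel = (2, -2),  |v_rel|² = 8;  v_rel·d = (2)·(7) + (-2)·(-8) = 30
8·t² − 60·t + 64 = 0  ⇒  m = 30² − 8·64 = 388
m = 388 > 0,  v_rel·d = 30 > 0  ⇒  inside

inside=yes margin=388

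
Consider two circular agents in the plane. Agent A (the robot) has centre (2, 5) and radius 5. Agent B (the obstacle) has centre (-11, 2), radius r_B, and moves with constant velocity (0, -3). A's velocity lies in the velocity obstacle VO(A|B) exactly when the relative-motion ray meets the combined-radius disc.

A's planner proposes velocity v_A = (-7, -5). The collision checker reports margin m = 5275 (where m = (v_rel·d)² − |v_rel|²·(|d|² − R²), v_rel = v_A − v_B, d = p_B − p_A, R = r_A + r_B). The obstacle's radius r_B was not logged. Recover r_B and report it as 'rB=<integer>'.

m = 5275
d = (-13, -3);  v_rel = (-7, -2),  |v_rel|² = 53
v_rel×d = (-7)·(-3) − (-2)·(-13) = -5
since m = R²·53 − (-5)²:  R² = (25 + 5275) / 53 = 100
R = √100 = 10  ⇒  r_B = 10 − 5 = 5

rB=5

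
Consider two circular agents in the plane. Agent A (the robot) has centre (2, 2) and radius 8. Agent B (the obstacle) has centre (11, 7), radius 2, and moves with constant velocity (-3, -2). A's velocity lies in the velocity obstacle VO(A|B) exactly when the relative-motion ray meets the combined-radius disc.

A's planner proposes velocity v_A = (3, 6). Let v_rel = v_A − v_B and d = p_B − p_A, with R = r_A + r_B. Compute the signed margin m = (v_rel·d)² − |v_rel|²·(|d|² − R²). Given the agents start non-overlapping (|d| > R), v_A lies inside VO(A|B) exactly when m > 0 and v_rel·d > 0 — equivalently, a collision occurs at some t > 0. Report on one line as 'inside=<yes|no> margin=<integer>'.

d = (9, 5),  |d|² = 106;  R = 8+2 = 10,  c = 106−10² = 6
v_rel = (6, 8),  |v_rel|² = 100;  v_rel·d = (6)·(9) + (8)·(5) = 94
100·t² − 188·t + 6 = 0  ⇒  m = 94² − 100·6 = 8236
m = 8236 > 0,  v_rel·d = 94 > 0  ⇒  inside

inside=yes margin=8236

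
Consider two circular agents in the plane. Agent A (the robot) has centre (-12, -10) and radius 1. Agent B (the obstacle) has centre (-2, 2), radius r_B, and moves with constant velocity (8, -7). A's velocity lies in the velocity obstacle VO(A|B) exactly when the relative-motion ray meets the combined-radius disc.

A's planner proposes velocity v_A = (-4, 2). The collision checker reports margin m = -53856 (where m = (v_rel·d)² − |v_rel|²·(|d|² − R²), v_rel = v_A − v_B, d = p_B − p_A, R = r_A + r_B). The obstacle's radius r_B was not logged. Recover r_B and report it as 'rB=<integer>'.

m = -53856
d = (10, 12);  v_rel = (-12, 9),  |v_rel|² = 225
v_rel×d = (-12)·(12) − (9)·(10) = -234
since m = R²·225 − (-234)²:  R² = (54756 + -53856) / 225 = 4
R = √4 = 2  ⇒  r_B = 2 − 1 = 1

rB=1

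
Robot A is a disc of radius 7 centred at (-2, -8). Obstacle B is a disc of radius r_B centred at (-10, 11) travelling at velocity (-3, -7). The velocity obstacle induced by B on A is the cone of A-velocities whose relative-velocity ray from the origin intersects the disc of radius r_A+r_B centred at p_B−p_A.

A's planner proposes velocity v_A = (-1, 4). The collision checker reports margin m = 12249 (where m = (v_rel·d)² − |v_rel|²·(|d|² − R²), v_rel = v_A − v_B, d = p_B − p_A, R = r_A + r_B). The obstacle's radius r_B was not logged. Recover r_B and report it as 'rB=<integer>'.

m = 12249
d = (-8, 19);  v_rel = (2, 11),  |v_rel|² = 125
v_rel×d = (2)·(19) − (11)·(-8) = 126
since m = R²·125 − 126²:  R² = (15876 + 12249) / 125 = 225
R = √225 = 15  ⇒  r_B = 15 − 7 = 8

rB=8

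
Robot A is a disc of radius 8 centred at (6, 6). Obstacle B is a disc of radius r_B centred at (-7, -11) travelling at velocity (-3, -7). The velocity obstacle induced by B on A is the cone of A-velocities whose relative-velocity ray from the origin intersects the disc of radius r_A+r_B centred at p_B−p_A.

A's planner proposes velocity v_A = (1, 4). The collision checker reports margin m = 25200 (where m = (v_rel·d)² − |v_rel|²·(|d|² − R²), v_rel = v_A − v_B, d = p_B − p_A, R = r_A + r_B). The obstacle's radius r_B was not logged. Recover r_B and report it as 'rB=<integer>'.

m = 25200
d = (-13, -17);  v_rel = (4, 11),  |v_rel|² = 137
v_rel×d = (4)·(-17) − (11)·(-13) = 75
since m = R²·137 − 75²:  R² = (5625 + 25200) / 137 = 225
R = √225 = 15  ⇒  r_B = 15 − 8 = 7

rB=7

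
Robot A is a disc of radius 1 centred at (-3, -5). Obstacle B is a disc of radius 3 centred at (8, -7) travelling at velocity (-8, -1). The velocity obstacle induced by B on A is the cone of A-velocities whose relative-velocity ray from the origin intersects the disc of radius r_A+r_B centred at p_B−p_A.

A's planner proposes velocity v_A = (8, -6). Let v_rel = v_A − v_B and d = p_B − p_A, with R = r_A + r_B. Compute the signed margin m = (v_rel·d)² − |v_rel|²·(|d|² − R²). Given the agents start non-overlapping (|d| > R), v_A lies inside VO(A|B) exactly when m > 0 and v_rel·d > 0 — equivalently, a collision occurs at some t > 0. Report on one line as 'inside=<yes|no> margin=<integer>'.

d = (11, -2),  |d|² = 125;  R = 1+3 = 4,  c = 125−4² = 109
v_rel = (16, -5),  |v_rel|² = 281;  v_rel·d = (16)·(11) + (-5)·(-2) = 186
281·t² − 372·t + 109 = 0  ⇒  m = 186² − 281·109 = 3967
m = 3967 > 0,  v_rel·d = 186 > 0  ⇒  inside

inside=yes margin=3967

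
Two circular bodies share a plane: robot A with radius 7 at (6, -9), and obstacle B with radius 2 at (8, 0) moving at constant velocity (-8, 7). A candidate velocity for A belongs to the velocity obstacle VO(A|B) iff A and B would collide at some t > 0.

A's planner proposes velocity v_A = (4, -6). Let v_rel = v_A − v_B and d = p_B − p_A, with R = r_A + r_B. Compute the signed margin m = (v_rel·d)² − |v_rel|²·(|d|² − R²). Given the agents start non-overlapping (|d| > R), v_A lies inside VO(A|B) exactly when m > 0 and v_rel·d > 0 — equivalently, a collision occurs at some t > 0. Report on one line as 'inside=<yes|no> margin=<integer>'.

d = (2, 9),  |d|² = 85;  R = 7+2 = 9,  c = 85−9² = 4
v_rel = (12, -13),  |v_rel|² = 313;  v_rel·d = (12)·(2) + (-13)·(9) = -93
313·t² + 186·t + 4 = 0  ⇒  m = (-93)² − 313·4 = 7397
m = 7397 > 0,  v_rel·d = -93 < 0  ⇒  outside

inside=no margin=7397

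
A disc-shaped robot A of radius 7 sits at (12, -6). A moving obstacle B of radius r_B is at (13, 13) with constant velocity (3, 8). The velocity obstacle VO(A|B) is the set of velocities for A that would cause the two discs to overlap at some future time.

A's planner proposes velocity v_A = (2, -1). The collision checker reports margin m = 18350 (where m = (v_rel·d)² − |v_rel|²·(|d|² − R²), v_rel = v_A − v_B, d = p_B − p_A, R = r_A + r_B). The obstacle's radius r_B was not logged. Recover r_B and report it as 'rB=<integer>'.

m = 18350
d = (1, 19);  v_rel = (-1, -9),  |v_rel|² = 82
v_rel×d = (-1)·(19) − (-9)·(1) = -10
since m = R²·82 − (-10)²:  R² = (100 + 18350) / 82 = 225
R = √225 = 15  ⇒  r_B = 15 − 7 = 8

rB=8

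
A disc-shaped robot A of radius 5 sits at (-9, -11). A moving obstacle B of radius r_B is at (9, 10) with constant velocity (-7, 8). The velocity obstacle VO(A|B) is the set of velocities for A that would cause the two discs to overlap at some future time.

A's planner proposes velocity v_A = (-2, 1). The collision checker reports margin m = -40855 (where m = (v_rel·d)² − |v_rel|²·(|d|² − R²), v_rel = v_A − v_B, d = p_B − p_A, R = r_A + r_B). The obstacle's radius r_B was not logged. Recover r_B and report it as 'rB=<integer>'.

m = -40855
d = (18, 21);  v_rel = (5, -7),  |v_rel|² = 74
v_rel×d = (5)·(21) − (-7)·(18) = 231
since m = R²·74 − 231²:  R² = (53361 + -40855) / 74 = 169
R = √169 = 13  ⇒  r_B = 13 − 5 = 8

rB=8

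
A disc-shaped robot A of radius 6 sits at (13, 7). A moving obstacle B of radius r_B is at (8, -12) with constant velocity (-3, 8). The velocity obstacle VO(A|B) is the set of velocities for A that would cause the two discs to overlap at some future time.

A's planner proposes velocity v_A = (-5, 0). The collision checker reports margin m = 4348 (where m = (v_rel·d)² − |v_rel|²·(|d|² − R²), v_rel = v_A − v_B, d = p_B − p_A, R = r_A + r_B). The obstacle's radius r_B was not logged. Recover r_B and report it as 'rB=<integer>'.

m = 4348
d = (-5, -19);  v_rel = (-2, -8),  |v_rel|² = 68
v_rel×d = (-2)·(-19) − (-8)·(-5) = -2
since m = R²·68 − (-2)²:  R² = (4 + 4348) / 68 = 64
R = √64 = 8  ⇒  r_B = 8 − 6 = 2

rB=2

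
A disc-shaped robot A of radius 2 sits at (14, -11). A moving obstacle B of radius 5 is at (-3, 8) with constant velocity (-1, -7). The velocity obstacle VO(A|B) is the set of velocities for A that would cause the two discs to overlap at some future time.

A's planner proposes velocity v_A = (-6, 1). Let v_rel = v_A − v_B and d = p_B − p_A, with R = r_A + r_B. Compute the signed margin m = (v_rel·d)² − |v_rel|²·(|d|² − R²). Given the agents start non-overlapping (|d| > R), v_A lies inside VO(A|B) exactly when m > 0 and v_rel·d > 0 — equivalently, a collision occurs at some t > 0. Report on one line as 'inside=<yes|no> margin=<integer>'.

d = (-17, 19),  |d|² = 650;  R = 2+5 = 7,  c = 650−7² = 601
v_rel = (-5, 8),  |v_rel|² = 89;  v_rel·d = (-5)·(-17) + (8)·(19) = 237
89·t² − 474·t + 601 = 0  ⇒  m = 237² − 89·601 = 2680
m = 2680 > 0,  v_rel·d = 237 > 0  ⇒  inside

inside=yes margin=2680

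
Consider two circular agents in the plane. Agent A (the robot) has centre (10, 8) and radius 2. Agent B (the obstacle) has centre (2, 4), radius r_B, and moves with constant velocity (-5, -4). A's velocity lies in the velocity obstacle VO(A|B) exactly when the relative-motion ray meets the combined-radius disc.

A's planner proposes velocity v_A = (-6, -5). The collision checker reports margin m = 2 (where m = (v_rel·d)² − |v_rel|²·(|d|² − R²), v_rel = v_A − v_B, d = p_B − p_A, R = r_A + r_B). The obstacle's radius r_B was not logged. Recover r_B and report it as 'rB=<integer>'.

m = 2
d = (-8, -4);  v_rel = (-1, -1),  |v_rel|² = 2
v_rel×d = (-1)·(-4) − (-1)·(-8) = -4
since m = R²·2 − (-4)²:  R² = (16 + 2) / 2 = 9
R = √9 = 3  ⇒  r_B = 3 − 2 = 1

rB=1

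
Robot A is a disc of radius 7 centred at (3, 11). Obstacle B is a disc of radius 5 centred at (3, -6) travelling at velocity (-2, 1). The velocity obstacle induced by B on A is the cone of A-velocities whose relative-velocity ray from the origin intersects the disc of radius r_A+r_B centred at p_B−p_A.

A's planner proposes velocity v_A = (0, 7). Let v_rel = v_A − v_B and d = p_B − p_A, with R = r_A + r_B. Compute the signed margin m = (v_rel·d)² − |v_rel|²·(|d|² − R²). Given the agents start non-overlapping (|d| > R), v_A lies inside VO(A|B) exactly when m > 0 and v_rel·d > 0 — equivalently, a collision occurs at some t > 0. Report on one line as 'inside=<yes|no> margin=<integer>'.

d = (0, -17),  |d|² = 289;  R = 7+5 = 12,  c = 289−12² = 145
v_rel = (2, 6),  |v_rel|² = 40;  v_rel·d = (2)·(0) + (6)·(-17) = -102
40·t² + 204·t + 145 = 0  ⇒  m = (-102)² − 40·145 = 4604
m = 4604 > 0,  v_rel·d = -102 < 0  ⇒  outside

inside=no margin=4604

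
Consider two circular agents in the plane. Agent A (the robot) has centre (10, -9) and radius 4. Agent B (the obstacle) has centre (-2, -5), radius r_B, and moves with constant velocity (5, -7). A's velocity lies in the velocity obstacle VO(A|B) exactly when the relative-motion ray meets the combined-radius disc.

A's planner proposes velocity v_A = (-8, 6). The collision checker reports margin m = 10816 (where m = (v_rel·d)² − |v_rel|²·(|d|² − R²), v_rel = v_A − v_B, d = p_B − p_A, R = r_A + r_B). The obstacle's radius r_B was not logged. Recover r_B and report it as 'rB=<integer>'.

m = 10816
d = (-12, 4);  v_rel = (-13, 13),  |v_rel|² = 338
v_rel×d = (-13)·(4) − (13)·(-12) = 104
since m = R²·338 − 104²:  R² = (10816 + 10816) / 338 = 64
R = √64 = 8  ⇒  r_B = 8 − 4 = 4

rB=4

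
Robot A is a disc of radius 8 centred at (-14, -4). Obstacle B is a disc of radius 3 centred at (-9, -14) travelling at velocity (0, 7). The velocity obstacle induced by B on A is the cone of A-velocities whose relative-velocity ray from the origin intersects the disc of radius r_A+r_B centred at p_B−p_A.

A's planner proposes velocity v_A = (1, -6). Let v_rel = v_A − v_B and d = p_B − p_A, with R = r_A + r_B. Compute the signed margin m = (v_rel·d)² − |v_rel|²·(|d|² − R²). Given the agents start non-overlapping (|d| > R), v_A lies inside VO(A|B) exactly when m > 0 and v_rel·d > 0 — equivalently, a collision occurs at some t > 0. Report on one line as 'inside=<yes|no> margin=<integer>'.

d = (5, -10),  |d|² = 125;  R = 8+3 = 11,  c = 125−11² = 4
v_rel = (1, -13),  |v_rel|² = 170;  v_rel·d = (1)·(5) + (-13)·(-10) = 135
170·t² − 270·t + 4 = 0  ⇒  m = 135² − 170·4 = 17545
m = 17545 > 0,  v_rel·d = 135 > 0  ⇒  inside

inside=yes margin=17545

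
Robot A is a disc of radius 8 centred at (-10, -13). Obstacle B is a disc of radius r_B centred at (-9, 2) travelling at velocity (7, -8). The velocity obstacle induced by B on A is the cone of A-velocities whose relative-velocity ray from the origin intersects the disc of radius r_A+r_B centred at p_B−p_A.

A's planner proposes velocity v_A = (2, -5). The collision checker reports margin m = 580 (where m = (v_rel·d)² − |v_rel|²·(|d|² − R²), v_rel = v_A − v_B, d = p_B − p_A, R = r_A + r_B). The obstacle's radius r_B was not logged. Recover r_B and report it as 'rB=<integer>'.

m = 580
d = (1, 15);  v_rel = (-5, 3),  |v_rel|² = 34
v_rel×d = (-5)·(15) − (3)·(1) = -78
since m = R²·34 − (-78)²:  R² = (6084 + 580) / 34 = 196
R = √196 = 14  ⇒  r_B = 14 − 8 = 6

rB=6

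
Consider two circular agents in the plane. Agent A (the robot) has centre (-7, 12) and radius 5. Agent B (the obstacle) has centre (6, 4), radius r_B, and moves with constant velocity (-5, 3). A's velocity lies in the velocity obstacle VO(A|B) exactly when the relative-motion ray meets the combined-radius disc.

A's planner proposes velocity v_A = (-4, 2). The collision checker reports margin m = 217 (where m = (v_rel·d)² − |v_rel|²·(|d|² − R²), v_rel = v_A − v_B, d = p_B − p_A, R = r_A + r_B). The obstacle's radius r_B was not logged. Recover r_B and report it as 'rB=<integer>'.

m = 217
d = (13, -8);  v_rel = (1, -1),  |v_rel|² = 2
v_rel×d = (1)·(-8) − (-1)·(13) = 5
since m = R²·2 − 5²:  R² = (25 + 217) / 2 = 121
R = √121 = 11  ⇒  r_B = 11 − 5 = 6

rB=6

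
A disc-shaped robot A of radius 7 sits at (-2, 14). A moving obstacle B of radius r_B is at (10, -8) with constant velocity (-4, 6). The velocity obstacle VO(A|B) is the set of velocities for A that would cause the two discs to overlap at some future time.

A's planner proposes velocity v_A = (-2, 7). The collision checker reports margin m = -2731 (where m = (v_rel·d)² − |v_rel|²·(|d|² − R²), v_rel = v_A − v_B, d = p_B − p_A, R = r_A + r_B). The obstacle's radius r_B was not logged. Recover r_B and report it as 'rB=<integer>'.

m = -2731
d = (12, -22);  v_rel = (2, 1),  |v_rel|² = 5
v_rel×d = (2)·(-22) − (1)·(12) = -56
since m = R²·5 − (-56)²:  R² = (3136 + -2731) / 5 = 81
R = √81 = 9  ⇒  r_B = 9 − 7 = 2

rB=2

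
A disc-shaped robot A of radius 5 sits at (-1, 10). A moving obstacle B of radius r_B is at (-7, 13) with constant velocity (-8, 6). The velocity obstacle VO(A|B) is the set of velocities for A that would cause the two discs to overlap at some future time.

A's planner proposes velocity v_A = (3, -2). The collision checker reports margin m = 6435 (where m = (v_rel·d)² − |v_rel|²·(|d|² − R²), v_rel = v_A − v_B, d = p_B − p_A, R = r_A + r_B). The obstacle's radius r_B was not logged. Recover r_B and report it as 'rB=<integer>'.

m = 6435
d = (-6, 3);  v_rel = (11, -8),  |v_rel|² = 185
v_rel×d = (11)·(3) − (-8)·(-6) = -15
since m = R²·185 − (-15)²:  R² = (225 + 6435) / 185 = 36
R = √36 = 6  ⇒  r_B = 6 − 5 = 1

rB=1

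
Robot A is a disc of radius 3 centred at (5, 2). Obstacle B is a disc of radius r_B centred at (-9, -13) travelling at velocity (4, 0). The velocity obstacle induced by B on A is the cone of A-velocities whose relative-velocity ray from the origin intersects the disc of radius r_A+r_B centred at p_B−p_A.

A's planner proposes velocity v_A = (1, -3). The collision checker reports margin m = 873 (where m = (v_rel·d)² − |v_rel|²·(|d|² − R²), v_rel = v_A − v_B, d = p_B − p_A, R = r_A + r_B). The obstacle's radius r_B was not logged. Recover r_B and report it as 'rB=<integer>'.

m = 873
d = (-14, -15);  v_rel = (-3, -3),  |v_rel|² = 18
v_rel×d = (-3)·(-15) − (-3)·(-14) = 3
since m = R²·18 − 3²:  R² = (9 + 873) / 18 = 49
R = √49 = 7  ⇒  r_B = 7 − 3 = 4

rB=4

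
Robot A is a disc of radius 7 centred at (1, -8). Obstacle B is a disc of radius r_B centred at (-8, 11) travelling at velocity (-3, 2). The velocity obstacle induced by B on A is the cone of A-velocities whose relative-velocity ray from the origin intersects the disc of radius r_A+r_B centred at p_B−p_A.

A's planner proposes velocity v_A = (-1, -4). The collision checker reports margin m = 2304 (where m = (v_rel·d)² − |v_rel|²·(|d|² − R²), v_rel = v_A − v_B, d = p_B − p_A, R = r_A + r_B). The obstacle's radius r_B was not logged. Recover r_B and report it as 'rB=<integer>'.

m = 2304
d = (-9, 19);  v_rel = (2, -6),  |v_rel|² = 40
v_rel×d = (2)·(19) − (-6)·(-9) = -16
since m = R²·40 − (-16)²:  R² = (256 + 2304) / 40 = 64
R = √64 = 8  ⇒  r_B = 8 − 7 = 1

rB=1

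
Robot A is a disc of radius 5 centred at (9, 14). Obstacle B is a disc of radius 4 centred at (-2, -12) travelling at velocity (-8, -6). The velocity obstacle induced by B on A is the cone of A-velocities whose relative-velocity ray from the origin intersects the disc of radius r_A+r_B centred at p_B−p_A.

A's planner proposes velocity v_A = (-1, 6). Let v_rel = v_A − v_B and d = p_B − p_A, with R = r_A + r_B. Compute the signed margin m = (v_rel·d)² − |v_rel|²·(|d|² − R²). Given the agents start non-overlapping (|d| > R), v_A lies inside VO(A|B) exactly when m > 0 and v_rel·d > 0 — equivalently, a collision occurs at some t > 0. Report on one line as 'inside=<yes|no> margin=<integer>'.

d = (-11, -26),  |d|² = 797;  R = 5+4 = 9,  c = 797−9² = 716
v_rel = (7, 12),  |v_rel|² = 193;  v_rel·d = (7)·(-11) + (12)·(-26) = -389
193·t² + 778·t + 716 = 0  ⇒  m = (-389)² − 193·716 = 13133
m = 13133 > 0,  v_rel·d = -389 < 0  ⇒  outside

inside=no margin=13133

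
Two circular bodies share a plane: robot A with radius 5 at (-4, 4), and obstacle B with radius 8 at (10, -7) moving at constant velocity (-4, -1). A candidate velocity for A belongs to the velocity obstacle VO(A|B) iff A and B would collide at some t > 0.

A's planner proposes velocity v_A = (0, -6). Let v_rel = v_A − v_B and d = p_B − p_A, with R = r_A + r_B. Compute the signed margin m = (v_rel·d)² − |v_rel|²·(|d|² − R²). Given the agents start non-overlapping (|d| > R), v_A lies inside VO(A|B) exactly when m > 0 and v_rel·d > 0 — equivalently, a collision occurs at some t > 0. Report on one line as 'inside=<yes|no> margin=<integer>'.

d = (14, -11),  |d|² = 317;  R = 5+8 = 13,  c = 317−13² = 148
v_rel = (4, -5),  |v_rel|² = 41;  v_rel·d = (4)·(14) + (-5)·(-11) = 111
41·t² − 222·t + 148 = 0  ⇒  m = 111² − 41·148 = 6253
m = 6253 > 0,  v_rel·d = 111 > 0  ⇒  inside

inside=yes margin=6253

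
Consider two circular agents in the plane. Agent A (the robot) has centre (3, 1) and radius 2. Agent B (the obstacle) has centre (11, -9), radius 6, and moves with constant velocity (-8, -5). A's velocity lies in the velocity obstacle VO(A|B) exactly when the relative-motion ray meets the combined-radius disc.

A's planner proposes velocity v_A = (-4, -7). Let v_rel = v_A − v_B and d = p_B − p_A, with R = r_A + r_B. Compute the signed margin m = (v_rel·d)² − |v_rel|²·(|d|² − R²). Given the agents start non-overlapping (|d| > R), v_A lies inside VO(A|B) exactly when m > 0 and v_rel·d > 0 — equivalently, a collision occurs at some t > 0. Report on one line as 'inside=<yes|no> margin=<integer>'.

d = (8, -10),  |d|² = 164;  R = 2+6 = 8,  c = 164−8² = 100
v_rel = (4, -2),  |v_rel|² = 20;  v_rel·d = (4)·(8) + (-2)·(-10) = 52
20·t² − 104·t + 100 = 0  ⇒  m = 52² − 20·100 = 704
m = 704 > 0,  v_rel·d = 52 > 0  ⇒  inside

inside=yes margin=704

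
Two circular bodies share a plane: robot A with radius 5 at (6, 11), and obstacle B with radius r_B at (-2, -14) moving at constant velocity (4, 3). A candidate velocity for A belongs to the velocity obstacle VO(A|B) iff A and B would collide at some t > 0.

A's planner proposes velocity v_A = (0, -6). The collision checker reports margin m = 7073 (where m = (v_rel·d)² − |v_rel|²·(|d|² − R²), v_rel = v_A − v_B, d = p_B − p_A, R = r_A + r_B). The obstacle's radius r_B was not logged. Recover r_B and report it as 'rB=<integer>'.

m = 7073
d = (-8, -25);  v_rel = (-4, -9),  |v_rel|² = 97
v_rel×d = (-4)·(-25) − (-9)·(-8) = 28
since m = R²·97 − 28²:  R² = (784 + 7073) / 97 = 81
R = √81 = 9  ⇒  r_B = 9 − 5 = 4

rB=4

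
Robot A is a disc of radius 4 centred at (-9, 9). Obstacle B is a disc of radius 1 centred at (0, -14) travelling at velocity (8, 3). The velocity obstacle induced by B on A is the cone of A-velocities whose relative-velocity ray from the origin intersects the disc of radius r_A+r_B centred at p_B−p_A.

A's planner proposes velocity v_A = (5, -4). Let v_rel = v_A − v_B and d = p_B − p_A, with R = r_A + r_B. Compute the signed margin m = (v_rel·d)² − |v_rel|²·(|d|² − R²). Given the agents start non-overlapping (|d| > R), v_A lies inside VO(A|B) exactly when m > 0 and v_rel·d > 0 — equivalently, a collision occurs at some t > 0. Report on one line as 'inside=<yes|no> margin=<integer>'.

d = (9, -23),  |d|² = 610;  R = 4+1 = 5,  c = 610−5² = 585
v_rel = (-3, -7),  |v_rel|² = 58;  v_rel·d = (-3)·(9) + (-7)·(-23) = 134
58·t² − 268·t + 585 = 0  ⇒  m = 134² − 58·585 = -15974
m = -15974 < 0,  v_rel·d = 134 > 0  ⇒  outside

inside=no margin=-15974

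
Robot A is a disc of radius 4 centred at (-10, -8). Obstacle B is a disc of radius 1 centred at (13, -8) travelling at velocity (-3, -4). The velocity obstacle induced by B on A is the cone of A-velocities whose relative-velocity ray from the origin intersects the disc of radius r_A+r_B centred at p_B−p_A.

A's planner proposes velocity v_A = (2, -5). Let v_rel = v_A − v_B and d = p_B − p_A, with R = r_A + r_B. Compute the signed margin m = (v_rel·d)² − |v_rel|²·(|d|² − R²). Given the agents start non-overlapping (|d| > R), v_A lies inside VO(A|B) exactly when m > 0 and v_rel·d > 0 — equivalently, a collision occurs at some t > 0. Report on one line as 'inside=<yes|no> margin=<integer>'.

d = (23, 0),  |d|² = 529;  R = 4+1 = 5,  c = 529−5² = 504
v_rel = (5, -1),  |v_rel|² = 26;  v_rel·d = (5)·(23) + (-1)·(0) = 115
26·t² − 230·t + 504 = 0  ⇒  m = 115² − 26·504 = 121
m = 121 > 0,  v_rel·d = 115 > 0  ⇒  inside

inside=yes margin=121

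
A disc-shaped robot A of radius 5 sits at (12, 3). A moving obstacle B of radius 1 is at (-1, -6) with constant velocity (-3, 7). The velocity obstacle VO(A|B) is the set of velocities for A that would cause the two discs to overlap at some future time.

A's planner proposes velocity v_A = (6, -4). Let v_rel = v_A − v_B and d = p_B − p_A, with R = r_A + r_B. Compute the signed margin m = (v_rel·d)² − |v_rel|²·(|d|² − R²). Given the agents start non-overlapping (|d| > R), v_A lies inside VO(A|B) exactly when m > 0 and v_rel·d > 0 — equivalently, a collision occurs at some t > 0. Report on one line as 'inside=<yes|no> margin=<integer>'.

d = (-13, -9),  |d|² = 250;  R = 5+1 = 6,  c = 250−6² = 214
v_rel = (9, -11),  |v_rel|² = 202;  v_rel·d = (9)·(-13) + (-11)·(-9) = -18
202·t² + 36·t + 214 = 0  ⇒  m = (-18)² − 202·214 = -42904
m = -42904 < 0,  v_rel·d = -18 < 0  ⇒  outside

inside=no margin=-42904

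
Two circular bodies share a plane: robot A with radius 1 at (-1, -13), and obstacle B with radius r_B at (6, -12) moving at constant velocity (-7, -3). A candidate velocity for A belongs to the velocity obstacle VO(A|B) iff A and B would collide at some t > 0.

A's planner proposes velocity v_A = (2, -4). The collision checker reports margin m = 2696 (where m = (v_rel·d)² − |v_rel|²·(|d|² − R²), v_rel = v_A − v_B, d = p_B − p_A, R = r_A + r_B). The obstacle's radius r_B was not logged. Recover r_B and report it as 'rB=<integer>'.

m = 2696
d = (7, 1);  v_rel = (9, -1),  |v_rel|² = 82
v_rel×d = (9)·(1) − (-1)·(7) = 16
since m = R²·82 − 16²:  R² = (256 + 2696) / 82 = 36
R = √36 = 6  ⇒  r_B = 6 − 1 = 5

rB=5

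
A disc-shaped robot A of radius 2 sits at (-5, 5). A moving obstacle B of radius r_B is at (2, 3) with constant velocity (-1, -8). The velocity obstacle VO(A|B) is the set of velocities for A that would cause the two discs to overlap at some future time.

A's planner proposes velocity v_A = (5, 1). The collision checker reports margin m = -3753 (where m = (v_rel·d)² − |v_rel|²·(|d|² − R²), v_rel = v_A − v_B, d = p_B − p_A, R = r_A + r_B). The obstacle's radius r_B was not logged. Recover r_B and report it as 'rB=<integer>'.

m = -3753
d = (7, -2);  v_rel = (6, 9),  |v_rel|² = 117
v_rel×d = (6)·(-2) − (9)·(7) = -75
since m = R²·117 − (-75)²:  R² = (5625 + -3753) / 117 = 16
R = √16 = 4  ⇒  r_B = 4 − 2 = 2

rB=2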